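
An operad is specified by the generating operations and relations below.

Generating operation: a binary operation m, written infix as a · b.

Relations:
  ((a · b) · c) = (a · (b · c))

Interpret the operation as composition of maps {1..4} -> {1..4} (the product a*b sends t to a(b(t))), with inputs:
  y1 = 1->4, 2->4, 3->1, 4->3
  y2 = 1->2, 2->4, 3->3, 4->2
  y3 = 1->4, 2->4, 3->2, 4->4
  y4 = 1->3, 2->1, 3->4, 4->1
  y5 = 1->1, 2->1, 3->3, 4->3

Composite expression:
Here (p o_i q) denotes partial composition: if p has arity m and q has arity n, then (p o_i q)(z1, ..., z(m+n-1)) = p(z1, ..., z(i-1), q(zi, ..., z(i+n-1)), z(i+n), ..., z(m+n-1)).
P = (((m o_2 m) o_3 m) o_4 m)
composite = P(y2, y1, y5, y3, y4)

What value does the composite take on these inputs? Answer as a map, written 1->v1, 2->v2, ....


1->2, 2->2, 3->2, 4->2

(y3 · y4) = 1->2, 2->4, 3->4, 4->4
(y5 · (y3 · y4)) = 1->1, 2->3, 3->3, 4->3
(y1 · (y5 · (y3 · y4))) = 1->4, 2->1, 3->1, 4->1
(y2 · (y1 · (y5 · (y3 · y4)))) = 1->2, 2->2, 3->2, 4->2


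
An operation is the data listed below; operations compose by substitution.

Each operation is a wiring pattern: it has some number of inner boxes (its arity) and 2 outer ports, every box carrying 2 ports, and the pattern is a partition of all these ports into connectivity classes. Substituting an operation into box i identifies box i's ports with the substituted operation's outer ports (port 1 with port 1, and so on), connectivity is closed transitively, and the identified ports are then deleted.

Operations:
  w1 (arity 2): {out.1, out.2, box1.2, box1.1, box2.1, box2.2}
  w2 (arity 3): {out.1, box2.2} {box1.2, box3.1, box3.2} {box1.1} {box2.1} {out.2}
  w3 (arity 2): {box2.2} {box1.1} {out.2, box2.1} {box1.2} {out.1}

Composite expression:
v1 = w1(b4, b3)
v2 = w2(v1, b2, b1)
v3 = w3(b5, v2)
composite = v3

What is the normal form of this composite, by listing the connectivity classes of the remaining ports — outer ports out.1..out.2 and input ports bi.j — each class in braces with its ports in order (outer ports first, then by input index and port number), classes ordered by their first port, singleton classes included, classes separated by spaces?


{out.1} {out.2, b2.2} {b1.1, b1.2, b3.1, b3.2, b4.1, b4.2} {b2.1} {b5.1} {b5.2}

Connectivity passes through glued w3-boundaries; trace each wire chain.
through w1, on inputs (b4, b3): {out.1, out.2, b3.1, b3.2, b4.1, b4.2} (out.j = stage outer ports)
through w2, on inputs (b4, b3, b2, b1): {out.1, b2.2} {out.2} {b1.1, b1.2, b3.1, b3.2, b4.1, b4.2} {b2.1} (out.j = stage outer ports)
through w3, on inputs (b5, b4, b3, b2, b1): {out.1} {out.2, b2.2} {b1.1, b1.2, b3.1, b3.2, b4.1, b4.2} {b2.1} {b5.1} {b5.2} (out.j = stage outer ports)


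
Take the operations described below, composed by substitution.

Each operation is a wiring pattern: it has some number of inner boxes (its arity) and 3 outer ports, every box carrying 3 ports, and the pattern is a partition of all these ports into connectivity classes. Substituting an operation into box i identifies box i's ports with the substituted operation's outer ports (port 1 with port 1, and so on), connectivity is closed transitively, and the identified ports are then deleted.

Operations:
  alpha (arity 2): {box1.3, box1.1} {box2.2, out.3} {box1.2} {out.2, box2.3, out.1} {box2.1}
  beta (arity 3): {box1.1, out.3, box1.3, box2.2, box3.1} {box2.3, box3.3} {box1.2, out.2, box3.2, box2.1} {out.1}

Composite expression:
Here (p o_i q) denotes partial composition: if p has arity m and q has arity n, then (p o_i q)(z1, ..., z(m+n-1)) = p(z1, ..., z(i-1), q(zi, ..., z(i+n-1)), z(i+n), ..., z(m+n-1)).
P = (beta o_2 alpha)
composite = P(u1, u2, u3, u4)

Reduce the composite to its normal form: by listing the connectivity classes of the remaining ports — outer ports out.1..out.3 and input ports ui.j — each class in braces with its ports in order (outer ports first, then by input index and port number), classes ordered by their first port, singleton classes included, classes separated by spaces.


Connectivity passes through glued beta-boundaries; trace each wire chain.
the subtree at alpha composes to {out.1, out.2, u3.3} {out.3, u3.2} {u2.1, u2.3} {u2.2} {u3.1} on (u2, u3); out.j = own outer ports
the subtree at beta composes to {out.1} {out.2, out.3, u1.1, u1.2, u1.3, u3.3, u4.1, u4.2} {u2.1, u2.3} {u2.2} {u3.1} {u3.2, u4.3} on (u1, u2, u3, u4); out.j = own outer ports

{out.1} {out.2, out.3, u1.1, u1.2, u1.3, u3.3, u4.1, u4.2} {u2.1, u2.3} {u2.2} {u3.1} {u3.2, u4.3}


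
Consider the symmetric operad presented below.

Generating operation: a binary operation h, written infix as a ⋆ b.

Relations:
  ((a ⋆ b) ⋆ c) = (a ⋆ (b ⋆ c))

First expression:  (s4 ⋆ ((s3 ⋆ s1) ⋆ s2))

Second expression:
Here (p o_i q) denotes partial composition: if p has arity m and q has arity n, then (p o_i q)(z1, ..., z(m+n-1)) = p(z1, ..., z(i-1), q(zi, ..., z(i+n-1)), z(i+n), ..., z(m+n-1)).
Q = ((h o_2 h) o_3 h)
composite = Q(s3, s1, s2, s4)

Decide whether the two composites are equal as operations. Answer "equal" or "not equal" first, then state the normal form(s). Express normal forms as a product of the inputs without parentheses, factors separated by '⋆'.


The first composite normalizes to s4 ⋆ s3 ⋆ s1 ⋆ s2
The second composite normalizes to s3 ⋆ s1 ⋆ s2 ⋆ s4
Different reductions; not equal.

not equal — first s4 ⋆ s3 ⋆ s1 ⋆ s2, second s3 ⋆ s1 ⋆ s2 ⋆ s4


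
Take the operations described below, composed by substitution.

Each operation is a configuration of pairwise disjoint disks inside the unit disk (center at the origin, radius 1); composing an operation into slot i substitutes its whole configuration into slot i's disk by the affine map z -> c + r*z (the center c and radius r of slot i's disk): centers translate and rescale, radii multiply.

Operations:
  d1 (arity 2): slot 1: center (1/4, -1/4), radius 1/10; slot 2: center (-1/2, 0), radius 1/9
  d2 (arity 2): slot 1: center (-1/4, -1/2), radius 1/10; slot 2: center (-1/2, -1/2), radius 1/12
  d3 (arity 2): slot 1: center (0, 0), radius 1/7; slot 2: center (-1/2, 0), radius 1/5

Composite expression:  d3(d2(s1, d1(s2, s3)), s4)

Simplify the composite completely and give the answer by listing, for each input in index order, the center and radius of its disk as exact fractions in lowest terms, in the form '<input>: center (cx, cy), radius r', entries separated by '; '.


Affine substitution under d3: radii multiply and s-centers shift.
tracing s1 down its 2-map path: center (-1/28, -1/14), radius 1/70
tracing s2 down its 3-map path: center (-23/336, -25/336), radius 1/840
tracing s3 down its 3-map path: center (-13/168, -1/14), radius 1/756
tracing s4 down its 1-map path: center (-1/2, 0), radius 1/5

s1: center (-1/28, -1/14), radius 1/70; s2: center (-23/336, -25/336), radius 1/840; s3: center (-13/168, -1/14), radius 1/756; s4: center (-1/2, 0), radius 1/5


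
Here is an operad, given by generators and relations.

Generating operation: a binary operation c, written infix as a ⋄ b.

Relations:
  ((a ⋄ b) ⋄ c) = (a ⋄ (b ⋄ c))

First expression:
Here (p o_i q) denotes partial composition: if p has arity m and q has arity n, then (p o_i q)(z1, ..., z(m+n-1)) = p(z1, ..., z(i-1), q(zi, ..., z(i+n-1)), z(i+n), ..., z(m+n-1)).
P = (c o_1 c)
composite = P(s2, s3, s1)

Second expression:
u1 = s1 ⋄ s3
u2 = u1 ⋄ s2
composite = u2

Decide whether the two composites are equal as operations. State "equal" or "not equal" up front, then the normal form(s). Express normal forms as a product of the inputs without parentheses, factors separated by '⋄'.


not equal — first s2 ⋄ s3 ⋄ s1, second s1 ⋄ s3 ⋄ s2

The first composite normalizes to s2 ⋄ s3 ⋄ s1
The second composite normalizes to s1 ⋄ s3 ⋄ s2
No match — not equal.


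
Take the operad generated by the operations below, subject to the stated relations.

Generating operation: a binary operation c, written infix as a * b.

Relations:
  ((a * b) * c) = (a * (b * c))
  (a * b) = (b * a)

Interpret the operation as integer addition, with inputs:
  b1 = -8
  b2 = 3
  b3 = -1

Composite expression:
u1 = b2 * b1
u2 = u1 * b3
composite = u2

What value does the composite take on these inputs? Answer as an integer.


-6

(b2 * b1) = -5
((b2 * b1) * b3) = -6


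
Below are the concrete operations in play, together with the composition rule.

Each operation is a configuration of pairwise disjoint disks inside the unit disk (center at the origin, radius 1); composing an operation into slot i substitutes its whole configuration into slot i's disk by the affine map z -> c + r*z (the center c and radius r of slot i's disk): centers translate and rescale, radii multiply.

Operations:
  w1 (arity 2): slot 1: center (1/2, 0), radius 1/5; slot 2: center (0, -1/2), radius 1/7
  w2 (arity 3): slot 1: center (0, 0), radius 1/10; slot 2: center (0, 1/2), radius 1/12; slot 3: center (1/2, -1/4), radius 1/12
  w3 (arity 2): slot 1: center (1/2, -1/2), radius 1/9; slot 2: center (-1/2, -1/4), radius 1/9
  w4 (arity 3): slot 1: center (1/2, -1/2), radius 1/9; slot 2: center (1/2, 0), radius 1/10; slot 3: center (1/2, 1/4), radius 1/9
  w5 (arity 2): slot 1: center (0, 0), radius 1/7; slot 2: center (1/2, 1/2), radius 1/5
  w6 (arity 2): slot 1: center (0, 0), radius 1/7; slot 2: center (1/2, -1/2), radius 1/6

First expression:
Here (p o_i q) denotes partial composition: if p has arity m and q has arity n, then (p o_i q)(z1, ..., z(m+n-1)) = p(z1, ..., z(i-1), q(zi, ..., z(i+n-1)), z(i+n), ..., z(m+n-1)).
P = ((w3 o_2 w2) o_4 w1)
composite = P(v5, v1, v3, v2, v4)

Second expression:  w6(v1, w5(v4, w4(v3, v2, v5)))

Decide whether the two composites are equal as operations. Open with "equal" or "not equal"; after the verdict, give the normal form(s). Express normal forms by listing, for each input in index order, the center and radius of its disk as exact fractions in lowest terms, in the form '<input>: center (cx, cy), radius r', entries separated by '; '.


not equal: they reduce to v1: center (-1/2, -1/4), radius 1/90; v2: center (-95/216, -5/18), radius 1/540; v3: center (-1/2, -7/36), radius 1/108; v4: center (-4/9, -61/216), radius 1/756; v5: center (1/2, -1/2), radius 1/9 and v1: center (0, 0), radius 1/7; v2: center (3/5, -5/12), radius 1/300; v3: center (3/5, -13/30), radius 1/270; v4: center (1/2, -1/2), radius 1/42; v5: center (3/5, -49/120), radius 1/270

In normal form, the first expression is v1: center (-1/2, -1/4), radius 1/90; v2: center (-95/216, -5/18), radius 1/540; v3: center (-1/2, -7/36), radius 1/108; v4: center (-4/9, -61/216), radius 1/756; v5: center (1/2, -1/2), radius 1/9
In normal form, the second expression is v1: center (0, 0), radius 1/7; v2: center (3/5, -5/12), radius 1/300; v3: center (3/5, -13/30), radius 1/270; v4: center (1/2, -1/2), radius 1/42; v5: center (3/5, -49/120), radius 1/270
They disagree, so not equal.


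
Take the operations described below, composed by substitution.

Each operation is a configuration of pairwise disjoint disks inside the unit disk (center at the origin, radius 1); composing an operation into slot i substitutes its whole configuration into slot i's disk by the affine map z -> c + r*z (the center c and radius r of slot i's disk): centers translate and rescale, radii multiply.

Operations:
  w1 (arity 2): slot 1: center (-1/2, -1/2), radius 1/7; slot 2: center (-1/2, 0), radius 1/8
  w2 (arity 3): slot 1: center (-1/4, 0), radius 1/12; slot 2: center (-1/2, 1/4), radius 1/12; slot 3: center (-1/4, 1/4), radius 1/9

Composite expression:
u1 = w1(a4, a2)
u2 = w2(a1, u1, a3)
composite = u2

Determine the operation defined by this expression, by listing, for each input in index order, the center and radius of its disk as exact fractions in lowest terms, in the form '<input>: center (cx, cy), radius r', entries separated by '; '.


a1: center (-1/4, 0), radius 1/12; a2: center (-13/24, 1/4), radius 1/96; a3: center (-1/4, 1/4), radius 1/9; a4: center (-13/24, 5/24), radius 1/84

Affine substitution under w2: radii multiply and a-centers shift.
input a1: applying the 1 nested substitution gives center (-1/4, 0), radius 1/12
input a4: applying the 2 nested substitutions gives center (-13/24, 5/24), radius 1/84
input a2: applying the 2 nested substitutions gives center (-13/24, 1/4), radius 1/96
input a3: applying the 1 nested substitution gives center (-1/4, 1/4), radius 1/9


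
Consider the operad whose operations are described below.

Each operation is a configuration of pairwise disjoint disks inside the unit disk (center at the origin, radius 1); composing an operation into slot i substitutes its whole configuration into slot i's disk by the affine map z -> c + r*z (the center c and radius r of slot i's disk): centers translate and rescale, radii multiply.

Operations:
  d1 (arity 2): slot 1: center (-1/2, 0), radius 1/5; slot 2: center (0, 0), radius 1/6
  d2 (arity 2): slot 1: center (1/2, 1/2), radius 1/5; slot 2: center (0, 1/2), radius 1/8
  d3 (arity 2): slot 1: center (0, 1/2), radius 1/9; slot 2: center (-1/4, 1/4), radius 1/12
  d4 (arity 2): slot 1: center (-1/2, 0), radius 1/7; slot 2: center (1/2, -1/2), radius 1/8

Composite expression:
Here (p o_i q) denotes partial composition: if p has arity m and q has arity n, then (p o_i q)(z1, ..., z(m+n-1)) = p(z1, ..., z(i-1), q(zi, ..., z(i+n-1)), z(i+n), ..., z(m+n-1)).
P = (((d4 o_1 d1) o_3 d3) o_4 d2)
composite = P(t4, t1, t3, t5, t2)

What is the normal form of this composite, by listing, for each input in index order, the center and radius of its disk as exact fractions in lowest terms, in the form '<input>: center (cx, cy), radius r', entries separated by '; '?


Below d4, radii multiply path by path; the t-disk centers shift.
for t4, the 2-step affine chain lands on center (-4/7, 0), radius 1/35
for t1, the 2-step affine chain lands on center (-1/2, 0), radius 1/42
for t3, the 2-step affine chain lands on center (1/2, -7/16), radius 1/72
for t5, the 3-step affine chain lands on center (91/192, -89/192), radius 1/480
for t2, the 3-step affine chain lands on center (15/32, -89/192), radius 1/768

t1: center (-1/2, 0), radius 1/42; t2: center (15/32, -89/192), radius 1/768; t3: center (1/2, -7/16), radius 1/72; t4: center (-4/7, 0), radius 1/35; t5: center (91/192, -89/192), radius 1/480


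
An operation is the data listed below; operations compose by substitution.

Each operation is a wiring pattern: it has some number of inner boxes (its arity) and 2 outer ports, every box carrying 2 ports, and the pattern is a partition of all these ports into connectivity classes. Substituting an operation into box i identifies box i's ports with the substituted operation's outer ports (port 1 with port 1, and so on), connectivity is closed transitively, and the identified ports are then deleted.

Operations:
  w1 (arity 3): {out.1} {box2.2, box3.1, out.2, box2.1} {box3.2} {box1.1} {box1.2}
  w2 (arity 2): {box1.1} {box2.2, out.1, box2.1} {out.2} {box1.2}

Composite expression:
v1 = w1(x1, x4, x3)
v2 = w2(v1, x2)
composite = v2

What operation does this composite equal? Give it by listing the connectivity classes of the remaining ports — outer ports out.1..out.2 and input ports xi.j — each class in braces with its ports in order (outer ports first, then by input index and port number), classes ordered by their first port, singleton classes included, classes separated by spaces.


Two ports join when wires chain via w2-identified ports.
the subtree at w1 composes to {out.1} {out.2, x3.1, x4.1, x4.2} {x1.1} {x1.2} {x3.2} on (x1, x4, x3); out.j = own outer ports
the subtree at w2 composes to {out.1, x2.1, x2.2} {out.2} {x1.1} {x1.2} {x3.1, x4.1, x4.2} {x3.2} on (x1, x4, x3, x2); out.j = own outer ports

{out.1, x2.1, x2.2} {out.2} {x1.1} {x1.2} {x3.1, x4.1, x4.2} {x3.2}


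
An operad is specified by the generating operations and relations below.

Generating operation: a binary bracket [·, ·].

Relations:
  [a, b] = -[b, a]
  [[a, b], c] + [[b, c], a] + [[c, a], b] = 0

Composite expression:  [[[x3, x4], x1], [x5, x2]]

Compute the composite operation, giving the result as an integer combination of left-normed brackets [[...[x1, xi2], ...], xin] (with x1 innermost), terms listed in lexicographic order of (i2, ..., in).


[[[[x1, x3], x4], x2], x5] - [[[[x1, x3], x4], x5], x2] - [[[[x1, x4], x3], x2], x5] + [[[[x1, x4], x3], x5], x2]

Skip Jacobi rewriting: expand, keep x1-initial words, read off terms.
Composite bracket: [[[x3, x4], x1], [x5, x2]]
Applying ab - ba throughout gives 16 signed words (2^4 = 16).
The x1-initial words carry the normal form:
  x1x3x4x2x5 appears with sign +1, giving the term +[[[[x1, x3], x4], x2], x5]
  x1x3x4x5x2 appears with sign -1, giving the term -[[[[x1, x3], x4], x5], x2]
  x1x4x3x2x5 appears with sign -1, giving the term -[[[[x1, x4], x3], x2], x5]
  x1x4x3x5x2 appears with sign +1, giving the term +[[[[x1, x4], x3], x5], x2]


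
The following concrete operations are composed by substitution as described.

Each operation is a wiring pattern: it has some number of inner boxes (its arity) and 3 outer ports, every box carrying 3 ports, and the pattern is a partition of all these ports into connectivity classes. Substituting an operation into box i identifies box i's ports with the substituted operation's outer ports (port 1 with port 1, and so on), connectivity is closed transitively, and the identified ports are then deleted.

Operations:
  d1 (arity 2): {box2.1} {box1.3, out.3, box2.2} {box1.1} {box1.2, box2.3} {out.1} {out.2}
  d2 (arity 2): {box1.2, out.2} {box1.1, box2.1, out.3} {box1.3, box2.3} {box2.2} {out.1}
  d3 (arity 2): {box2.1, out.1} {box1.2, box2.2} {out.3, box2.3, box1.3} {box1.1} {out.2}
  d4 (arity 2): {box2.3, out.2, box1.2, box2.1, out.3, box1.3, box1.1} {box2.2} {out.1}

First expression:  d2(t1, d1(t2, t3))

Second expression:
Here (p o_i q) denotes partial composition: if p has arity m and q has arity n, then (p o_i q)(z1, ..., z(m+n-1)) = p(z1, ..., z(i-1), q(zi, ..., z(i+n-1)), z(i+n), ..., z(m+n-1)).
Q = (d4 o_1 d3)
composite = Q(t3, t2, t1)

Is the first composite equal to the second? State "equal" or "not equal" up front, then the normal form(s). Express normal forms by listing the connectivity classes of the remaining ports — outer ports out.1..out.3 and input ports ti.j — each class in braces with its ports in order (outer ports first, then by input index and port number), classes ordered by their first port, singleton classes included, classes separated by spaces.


not equal; first: {out.1} {out.2, t1.2} {out.3, t1.1} {t1.3, t2.3, t3.2} {t2.1} {t2.2, t3.3} {t3.1}; second: {out.1} {out.2, out.3, t1.1, t1.3, t2.1, t2.3, t3.3} {t1.2} {t2.2, t3.2} {t3.1}

The first composite normalizes to {out.1} {out.2, t1.2} {out.3, t1.1} {t1.3, t2.3, t3.2} {t2.1} {t2.2, t3.3} {t3.1}
The second composite normalizes to {out.1} {out.2, out.3, t1.1, t1.3, t2.1, t2.3, t3.3} {t1.2} {t2.2, t3.2} {t3.1}
They disagree, so not equal.


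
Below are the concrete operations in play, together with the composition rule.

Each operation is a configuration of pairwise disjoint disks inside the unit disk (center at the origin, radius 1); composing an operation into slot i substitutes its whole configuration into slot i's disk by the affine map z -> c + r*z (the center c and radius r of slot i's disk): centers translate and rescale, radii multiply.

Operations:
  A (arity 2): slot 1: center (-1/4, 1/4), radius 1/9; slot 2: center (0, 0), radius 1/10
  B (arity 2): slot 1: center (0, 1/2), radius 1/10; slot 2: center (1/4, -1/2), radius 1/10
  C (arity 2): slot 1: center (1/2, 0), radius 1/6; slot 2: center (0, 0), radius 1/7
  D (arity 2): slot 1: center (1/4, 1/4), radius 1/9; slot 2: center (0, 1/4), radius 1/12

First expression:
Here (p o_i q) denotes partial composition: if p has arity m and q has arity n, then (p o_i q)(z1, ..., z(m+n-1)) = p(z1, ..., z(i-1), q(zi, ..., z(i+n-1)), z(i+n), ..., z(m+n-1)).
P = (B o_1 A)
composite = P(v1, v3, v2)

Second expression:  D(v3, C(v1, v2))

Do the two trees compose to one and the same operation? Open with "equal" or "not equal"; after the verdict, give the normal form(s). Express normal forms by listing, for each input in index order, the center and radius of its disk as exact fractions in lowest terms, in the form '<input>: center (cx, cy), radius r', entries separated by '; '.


The first expression, normalized: v1: center (-1/40, 21/40), radius 1/90; v2: center (1/4, -1/2), radius 1/10; v3: center (0, 1/2), radius 1/100
The second expression, normalized: v1: center (1/24, 1/4), radius 1/72; v2: center (0, 1/4), radius 1/84; v3: center (1/4, 1/4), radius 1/9
The forms do not match — not equal.

not equal; first: v1: center (-1/40, 21/40), radius 1/90; v2: center (1/4, -1/2), radius 1/10; v3: center (0, 1/2), radius 1/100; second: v1: center (1/24, 1/4), radius 1/72; v2: center (0, 1/4), radius 1/84; v3: center (1/4, 1/4), radius 1/9


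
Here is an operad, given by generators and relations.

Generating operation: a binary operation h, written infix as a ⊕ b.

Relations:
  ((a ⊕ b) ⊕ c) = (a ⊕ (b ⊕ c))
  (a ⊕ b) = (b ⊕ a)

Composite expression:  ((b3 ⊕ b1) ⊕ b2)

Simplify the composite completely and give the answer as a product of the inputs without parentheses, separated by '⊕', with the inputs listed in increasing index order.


b1 ⊕ b2 ⊕ b3

With h associative and commutative, the b-input set is all that matters.
(b3 ⊕ b1) collapses to b3 ⊕ b1
((b3 ⊕ b1) ⊕ b2) collapses to b3 ⊕ b1 ⊕ b2
commutativity sorts the factors: b1 ⊕ b2 ⊕ b3


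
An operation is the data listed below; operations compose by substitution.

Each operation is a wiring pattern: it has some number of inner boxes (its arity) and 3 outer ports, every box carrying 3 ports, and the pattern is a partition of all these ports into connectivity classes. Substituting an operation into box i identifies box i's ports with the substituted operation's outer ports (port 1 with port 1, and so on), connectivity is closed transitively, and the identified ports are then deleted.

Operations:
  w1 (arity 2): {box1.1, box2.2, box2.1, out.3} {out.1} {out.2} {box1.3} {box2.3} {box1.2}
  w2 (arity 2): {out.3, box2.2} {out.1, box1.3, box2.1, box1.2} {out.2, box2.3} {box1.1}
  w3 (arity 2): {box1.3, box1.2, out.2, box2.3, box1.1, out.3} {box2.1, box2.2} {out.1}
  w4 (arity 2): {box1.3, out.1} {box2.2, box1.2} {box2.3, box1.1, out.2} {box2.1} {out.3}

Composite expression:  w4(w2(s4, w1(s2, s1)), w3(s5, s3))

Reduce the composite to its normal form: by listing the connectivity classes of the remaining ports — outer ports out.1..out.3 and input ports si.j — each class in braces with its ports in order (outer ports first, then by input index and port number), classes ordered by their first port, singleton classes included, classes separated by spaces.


{out.1} {out.2, s1.1, s1.2, s2.1, s3.3, s4.2, s4.3, s5.1, s5.2, s5.3} {out.3} {s1.3} {s2.2} {s2.3} {s3.1, s3.2} {s4.1}

Connectivity passes through glued w4-boundaries; trace each wire chain.
w1 over (s2, s1) gives {out.1} {out.2} {out.3, s1.1, s1.2, s2.1} {s1.3} {s2.2} {s2.3}, out.j being that stage's outer ports
w2 over (s4, s2, s1) gives {out.1, s4.2, s4.3} {out.2, s1.1, s1.2, s2.1} {out.3} {s1.3} {s2.2} {s2.3} {s4.1}, out.j being that stage's outer ports
w3 over (s5, s3) gives {out.1} {out.2, out.3, s3.3, s5.1, s5.2, s5.3} {s3.1, s3.2}, out.j being that stage's outer ports
w4 over (s4, s2, s1, s5, s3) gives {out.1} {out.2, s1.1, s1.2, s2.1, s3.3, s4.2, s4.3, s5.1, s5.2, s5.3} {out.3} {s1.3} {s2.2} {s2.3} {s3.1, s3.2} {s4.1}, out.j being that stage's outer ports


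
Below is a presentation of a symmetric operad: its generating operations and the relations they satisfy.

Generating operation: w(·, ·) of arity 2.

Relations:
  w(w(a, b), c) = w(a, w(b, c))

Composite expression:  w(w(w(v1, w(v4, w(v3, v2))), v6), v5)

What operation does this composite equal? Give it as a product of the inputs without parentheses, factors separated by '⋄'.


Under associativity of w, the answer is the v's in reading order.
w(v3, v2) flattens to v3 ⋄ v2
w(v4, w(v3, v2)) flattens to v4 ⋄ v3 ⋄ v2
w(v1, w(v4, w(v3, v2))) flattens to v1 ⋄ v4 ⋄ v3 ⋄ v2
w(w(v1, w(v4, w(v3, v2))), v6) flattens to v1 ⋄ v4 ⋄ v3 ⋄ v2 ⋄ v6
w(w(w(v1, w(v4, w(v3, v2))), v6), v5) flattens to v1 ⋄ v4 ⋄ v3 ⋄ v2 ⋄ v6 ⋄ v5

v1 ⋄ v4 ⋄ v3 ⋄ v2 ⋄ v6 ⋄ v5


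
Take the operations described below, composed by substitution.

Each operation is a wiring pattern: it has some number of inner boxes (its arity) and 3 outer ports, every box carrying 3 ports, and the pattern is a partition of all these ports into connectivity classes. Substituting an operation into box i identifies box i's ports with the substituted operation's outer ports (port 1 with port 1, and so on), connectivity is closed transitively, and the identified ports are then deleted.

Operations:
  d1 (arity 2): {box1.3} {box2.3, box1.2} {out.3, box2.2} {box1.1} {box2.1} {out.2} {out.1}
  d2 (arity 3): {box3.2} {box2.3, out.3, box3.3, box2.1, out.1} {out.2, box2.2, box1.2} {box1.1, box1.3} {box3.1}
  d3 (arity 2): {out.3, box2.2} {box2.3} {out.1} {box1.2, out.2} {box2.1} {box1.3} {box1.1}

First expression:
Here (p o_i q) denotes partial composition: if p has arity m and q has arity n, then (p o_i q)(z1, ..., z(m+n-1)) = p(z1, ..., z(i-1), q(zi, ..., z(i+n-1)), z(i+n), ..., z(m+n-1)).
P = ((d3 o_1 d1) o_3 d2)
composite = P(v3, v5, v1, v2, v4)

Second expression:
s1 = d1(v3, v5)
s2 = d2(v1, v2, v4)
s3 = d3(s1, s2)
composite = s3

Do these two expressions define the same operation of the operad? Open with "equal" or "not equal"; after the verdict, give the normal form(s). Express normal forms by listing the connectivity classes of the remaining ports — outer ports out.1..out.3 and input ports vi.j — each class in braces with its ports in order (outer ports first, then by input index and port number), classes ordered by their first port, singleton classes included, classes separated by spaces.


equal: each reduces to {out.1} {out.2} {out.3, v1.2, v2.2} {v1.1, v1.3} {v2.1, v2.3, v4.3} {v3.1} {v3.2, v5.3} {v3.3} {v4.1} {v4.2} {v5.1} {v5.2}

In normal form, the first expression is {out.1} {out.2} {out.3, v1.2, v2.2} {v1.1, v1.3} {v2.1, v2.3, v4.3} {v3.1} {v3.2, v5.3} {v3.3} {v4.1} {v4.2} {v5.1} {v5.2}
In normal form, the second expression is {out.1} {out.2} {out.3, v1.2, v2.2} {v1.1, v1.3} {v2.1, v2.3, v4.3} {v3.1} {v3.2, v5.3} {v3.3} {v4.1} {v4.2} {v5.1} {v5.2}
One common form — equal.


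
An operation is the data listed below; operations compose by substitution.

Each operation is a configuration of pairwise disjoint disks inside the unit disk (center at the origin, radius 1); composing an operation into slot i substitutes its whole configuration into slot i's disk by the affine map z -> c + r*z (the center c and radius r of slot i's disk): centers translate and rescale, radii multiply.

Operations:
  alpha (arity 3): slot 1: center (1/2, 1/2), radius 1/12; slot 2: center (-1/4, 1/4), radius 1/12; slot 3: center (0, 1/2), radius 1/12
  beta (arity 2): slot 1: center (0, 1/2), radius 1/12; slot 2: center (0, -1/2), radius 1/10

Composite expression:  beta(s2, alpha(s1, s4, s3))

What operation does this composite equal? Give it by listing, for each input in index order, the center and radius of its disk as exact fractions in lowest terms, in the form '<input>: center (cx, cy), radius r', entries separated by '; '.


Nesting under beta composes maps z -> c + r*z down each s-path.
input s2: composing its 1 substitution step yields center (0, 1/2), radius 1/12
input s1: composing its 2 substitution steps yields center (1/20, -9/20), radius 1/120
input s4: composing its 2 substitution steps yields center (-1/40, -19/40), radius 1/120
input s3: composing its 2 substitution steps yields center (0, -9/20), radius 1/120

s1: center (1/20, -9/20), radius 1/120; s2: center (0, 1/2), radius 1/12; s3: center (0, -9/20), radius 1/120; s4: center (-1/40, -19/40), radius 1/120


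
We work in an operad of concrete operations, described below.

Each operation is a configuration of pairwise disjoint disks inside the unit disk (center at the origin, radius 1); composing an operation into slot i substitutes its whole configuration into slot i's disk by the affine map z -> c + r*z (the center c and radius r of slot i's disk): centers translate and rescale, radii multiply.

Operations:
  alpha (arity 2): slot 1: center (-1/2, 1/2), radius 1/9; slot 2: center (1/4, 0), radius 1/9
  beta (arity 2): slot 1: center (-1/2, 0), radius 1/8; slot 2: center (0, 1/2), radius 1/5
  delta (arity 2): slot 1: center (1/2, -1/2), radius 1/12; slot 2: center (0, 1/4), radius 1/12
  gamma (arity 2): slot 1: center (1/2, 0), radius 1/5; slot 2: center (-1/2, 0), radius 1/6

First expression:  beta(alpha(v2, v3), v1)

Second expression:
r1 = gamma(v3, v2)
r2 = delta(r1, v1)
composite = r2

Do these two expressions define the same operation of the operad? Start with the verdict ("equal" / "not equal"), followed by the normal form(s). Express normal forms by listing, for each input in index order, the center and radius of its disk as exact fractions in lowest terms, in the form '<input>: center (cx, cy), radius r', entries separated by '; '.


Normal form of the first expression: v1: center (0, 1/2), radius 1/5; v2: center (-9/16, 1/16), radius 1/72; v3: center (-15/32, 0), radius 1/72
Normal form of the second expression: v1: center (0, 1/4), radius 1/12; v2: center (11/24, -1/2), radius 1/72; v3: center (13/24, -1/2), radius 1/60
Distinct normal forms: not equal.

not equal: they reduce to v1: center (0, 1/2), radius 1/5; v2: center (-9/16, 1/16), radius 1/72; v3: center (-15/32, 0), radius 1/72 and v1: center (0, 1/4), radius 1/12; v2: center (11/24, -1/2), radius 1/72; v3: center (13/24, -1/2), radius 1/60


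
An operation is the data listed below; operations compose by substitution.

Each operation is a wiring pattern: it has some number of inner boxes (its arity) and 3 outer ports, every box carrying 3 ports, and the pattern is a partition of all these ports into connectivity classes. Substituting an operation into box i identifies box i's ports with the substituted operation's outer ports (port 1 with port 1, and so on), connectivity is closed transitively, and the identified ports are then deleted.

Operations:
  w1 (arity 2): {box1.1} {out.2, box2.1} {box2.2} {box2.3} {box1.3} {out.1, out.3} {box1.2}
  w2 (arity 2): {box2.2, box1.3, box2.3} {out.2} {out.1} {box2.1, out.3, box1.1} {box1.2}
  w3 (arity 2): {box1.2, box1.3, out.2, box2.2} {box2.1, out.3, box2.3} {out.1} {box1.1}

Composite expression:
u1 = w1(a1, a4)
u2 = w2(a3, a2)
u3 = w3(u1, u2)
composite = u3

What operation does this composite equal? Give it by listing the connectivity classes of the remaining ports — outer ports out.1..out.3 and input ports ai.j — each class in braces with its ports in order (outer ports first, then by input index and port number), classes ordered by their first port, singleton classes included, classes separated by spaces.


{out.1} {out.2, a4.1} {out.3, a2.1, a3.1} {a1.1} {a1.2} {a1.3} {a2.2, a2.3, a3.3} {a3.2} {a4.2} {a4.3}

Substituting into w3 glues patterns; closure does the rest.
w1 over (a1, a4) gives {out.1, out.3} {out.2, a4.1} {a1.1} {a1.2} {a1.3} {a4.2} {a4.3}, out.j being that stage's outer ports
w2 over (a3, a2) gives {out.1} {out.2} {out.3, a2.1, a3.1} {a2.2, a2.3, a3.3} {a3.2}, out.j being that stage's outer ports
w3 over (a1, a4, a3, a2) gives {out.1} {out.2, a4.1} {out.3, a2.1, a3.1} {a1.1} {a1.2} {a1.3} {a2.2, a2.3, a3.3} {a3.2} {a4.2} {a4.3}, out.j being that stage's outer ports


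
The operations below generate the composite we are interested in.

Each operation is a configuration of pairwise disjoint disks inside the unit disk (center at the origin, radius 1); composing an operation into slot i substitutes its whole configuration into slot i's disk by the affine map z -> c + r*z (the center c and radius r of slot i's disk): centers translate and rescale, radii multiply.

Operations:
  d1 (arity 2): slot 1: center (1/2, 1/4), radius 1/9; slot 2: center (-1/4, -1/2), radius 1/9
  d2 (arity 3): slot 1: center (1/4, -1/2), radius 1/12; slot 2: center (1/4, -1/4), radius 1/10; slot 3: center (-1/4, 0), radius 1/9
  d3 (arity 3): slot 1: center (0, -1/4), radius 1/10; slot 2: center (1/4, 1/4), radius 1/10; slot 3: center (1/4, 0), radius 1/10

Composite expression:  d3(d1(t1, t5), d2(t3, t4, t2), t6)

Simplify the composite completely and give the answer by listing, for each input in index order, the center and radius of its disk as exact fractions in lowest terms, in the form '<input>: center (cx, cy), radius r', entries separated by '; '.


t1: center (1/20, -9/40), radius 1/90; t2: center (9/40, 1/4), radius 1/90; t3: center (11/40, 1/5), radius 1/120; t4: center (11/40, 9/40), radius 1/100; t5: center (-1/40, -3/10), radius 1/90; t6: center (1/4, 0), radius 1/10

Each t-disk chains the slot maps above it in d3; radii multiply.
tracing t1 down its 2-map path: center (1/20, -9/40), radius 1/90
tracing t5 down its 2-map path: center (-1/40, -3/10), radius 1/90
tracing t3 down its 2-map path: center (11/40, 1/5), radius 1/120
tracing t4 down its 2-map path: center (11/40, 9/40), radius 1/100
tracing t2 down its 2-map path: center (9/40, 1/4), radius 1/90
tracing t6 down its 1-map path: center (1/4, 0), radius 1/10


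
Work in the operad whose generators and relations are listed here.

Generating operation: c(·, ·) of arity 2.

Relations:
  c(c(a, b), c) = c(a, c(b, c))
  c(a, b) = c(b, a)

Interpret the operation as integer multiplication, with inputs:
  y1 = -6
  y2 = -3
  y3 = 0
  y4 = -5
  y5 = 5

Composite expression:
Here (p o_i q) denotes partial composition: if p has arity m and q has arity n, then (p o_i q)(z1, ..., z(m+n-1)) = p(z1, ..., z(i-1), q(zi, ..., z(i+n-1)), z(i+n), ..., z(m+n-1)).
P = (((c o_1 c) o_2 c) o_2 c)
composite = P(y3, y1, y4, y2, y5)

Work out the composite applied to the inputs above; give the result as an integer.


c(y1, y4) = 30
c(c(y1, y4), y2) = -90
c(y3, c(c(y1, y4), y2)) = 0
c(c(y3, c(c(y1, y4), y2)), y5) = 0

0


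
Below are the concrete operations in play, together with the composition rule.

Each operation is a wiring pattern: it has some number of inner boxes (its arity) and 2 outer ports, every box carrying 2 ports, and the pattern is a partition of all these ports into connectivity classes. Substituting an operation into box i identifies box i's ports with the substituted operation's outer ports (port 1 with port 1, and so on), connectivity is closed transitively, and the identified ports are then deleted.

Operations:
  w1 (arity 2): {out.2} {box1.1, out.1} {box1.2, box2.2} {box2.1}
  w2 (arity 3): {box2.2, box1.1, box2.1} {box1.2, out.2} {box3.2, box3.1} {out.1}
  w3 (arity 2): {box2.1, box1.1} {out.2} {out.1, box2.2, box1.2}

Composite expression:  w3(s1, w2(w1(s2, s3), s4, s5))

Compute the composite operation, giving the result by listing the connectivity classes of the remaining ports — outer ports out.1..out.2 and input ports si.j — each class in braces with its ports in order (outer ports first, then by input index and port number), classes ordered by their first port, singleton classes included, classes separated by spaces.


{out.1, s1.2} {out.2} {s1.1} {s2.1, s4.1, s4.2} {s2.2, s3.2} {s3.1} {s5.1, s5.2}


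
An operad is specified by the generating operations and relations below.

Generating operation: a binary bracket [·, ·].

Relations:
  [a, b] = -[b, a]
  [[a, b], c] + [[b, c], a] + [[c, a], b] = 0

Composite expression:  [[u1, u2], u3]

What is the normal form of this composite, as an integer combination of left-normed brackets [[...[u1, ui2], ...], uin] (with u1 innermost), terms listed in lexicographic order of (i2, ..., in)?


In the tensor algebra, words opening u1 carry the u1-anchored form.
Composite bracket: [[u1, u2], u3]
Full expansion: 4 signed words from ab - ba (2^2 = 4).
The u1-initial words carry the normal form:
  the word u1u2u3 carries sign +1 and contributes +[[u1, u2], u3]

[[u1, u2], u3]


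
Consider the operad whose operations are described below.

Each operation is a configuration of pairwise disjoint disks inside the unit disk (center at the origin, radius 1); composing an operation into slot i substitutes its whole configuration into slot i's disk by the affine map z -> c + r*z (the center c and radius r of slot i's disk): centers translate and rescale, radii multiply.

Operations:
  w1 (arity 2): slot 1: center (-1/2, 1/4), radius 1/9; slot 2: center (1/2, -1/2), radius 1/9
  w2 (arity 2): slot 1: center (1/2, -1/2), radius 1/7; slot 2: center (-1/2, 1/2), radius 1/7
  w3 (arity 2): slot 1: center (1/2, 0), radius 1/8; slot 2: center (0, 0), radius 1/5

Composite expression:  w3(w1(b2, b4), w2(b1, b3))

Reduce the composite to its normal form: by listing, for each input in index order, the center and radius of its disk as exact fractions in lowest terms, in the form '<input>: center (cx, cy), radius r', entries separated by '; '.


b1: center (1/10, -1/10), radius 1/35; b2: center (7/16, 1/32), radius 1/72; b3: center (-1/10, 1/10), radius 1/35; b4: center (9/16, -1/16), radius 1/72

Affine substitution under w3: radii multiply and b-centers shift.
input b2: applying the 2 nested substitutions gives center (7/16, 1/32), radius 1/72
input b4: applying the 2 nested substitutions gives center (9/16, -1/16), radius 1/72
input b1: applying the 2 nested substitutions gives center (1/10, -1/10), radius 1/35
input b3: applying the 2 nested substitutions gives center (-1/10, 1/10), radius 1/35


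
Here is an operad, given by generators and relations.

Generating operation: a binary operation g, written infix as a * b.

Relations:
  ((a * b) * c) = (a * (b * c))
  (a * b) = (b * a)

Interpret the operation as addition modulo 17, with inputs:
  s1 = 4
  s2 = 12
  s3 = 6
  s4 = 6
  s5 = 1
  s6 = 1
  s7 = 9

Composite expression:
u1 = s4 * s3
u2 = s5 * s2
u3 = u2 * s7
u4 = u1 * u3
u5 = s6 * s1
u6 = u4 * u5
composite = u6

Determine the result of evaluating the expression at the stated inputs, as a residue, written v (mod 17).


5 (mod 17)

(s4 * s3) = 12
(s5 * s2) = 13
((s5 * s2) * s7) = 5
((s4 * s3) * ((s5 * s2) * s7)) = 0
(s6 * s1) = 5
(((s4 * s3) * ((s5 * s2) * s7)) * (s6 * s1)) = 5


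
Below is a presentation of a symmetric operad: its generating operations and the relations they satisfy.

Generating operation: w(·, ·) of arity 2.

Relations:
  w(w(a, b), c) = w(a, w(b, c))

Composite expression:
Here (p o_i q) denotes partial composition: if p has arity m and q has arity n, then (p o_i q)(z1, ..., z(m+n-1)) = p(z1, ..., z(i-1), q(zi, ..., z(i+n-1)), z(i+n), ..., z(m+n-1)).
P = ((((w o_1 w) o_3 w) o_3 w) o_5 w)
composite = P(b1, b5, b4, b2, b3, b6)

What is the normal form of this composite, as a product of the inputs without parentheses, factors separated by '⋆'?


b1 ⋆ b5 ⋆ b4 ⋆ b2 ⋆ b3 ⋆ b6

Key point: w is associative — brackets drop, the b-order remains.
w(b1, b5) reduces to b1 ⋆ b5
w(b4, b2) reduces to b4 ⋆ b2
w(b3, b6) reduces to b3 ⋆ b6
w(w(b4, b2), w(b3, b6)) reduces to b4 ⋆ b2 ⋆ b3 ⋆ b6
w(w(b1, b5), w(w(b4, b2), w(b3, b6))) reduces to b1 ⋆ b5 ⋆ b4 ⋆ b2 ⋆ b3 ⋆ b6


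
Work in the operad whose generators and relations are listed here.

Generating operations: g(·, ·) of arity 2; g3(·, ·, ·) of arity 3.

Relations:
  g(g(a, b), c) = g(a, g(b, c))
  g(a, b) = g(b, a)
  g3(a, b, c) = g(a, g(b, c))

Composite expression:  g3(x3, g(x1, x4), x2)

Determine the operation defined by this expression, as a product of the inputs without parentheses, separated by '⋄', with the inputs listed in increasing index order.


x1 ⋄ x2 ⋄ x3 ⋄ x4

Reordering under g3 is free, so list the x-inputs canonically.
g(x1, x4) linearizes to x1 ⋄ x4
g3(x3, g(x1, x4), x2) linearizes to x3 ⋄ x1 ⋄ x4 ⋄ x2
reordering the factors by index: x1 ⋄ x2 ⋄ x3 ⋄ x4


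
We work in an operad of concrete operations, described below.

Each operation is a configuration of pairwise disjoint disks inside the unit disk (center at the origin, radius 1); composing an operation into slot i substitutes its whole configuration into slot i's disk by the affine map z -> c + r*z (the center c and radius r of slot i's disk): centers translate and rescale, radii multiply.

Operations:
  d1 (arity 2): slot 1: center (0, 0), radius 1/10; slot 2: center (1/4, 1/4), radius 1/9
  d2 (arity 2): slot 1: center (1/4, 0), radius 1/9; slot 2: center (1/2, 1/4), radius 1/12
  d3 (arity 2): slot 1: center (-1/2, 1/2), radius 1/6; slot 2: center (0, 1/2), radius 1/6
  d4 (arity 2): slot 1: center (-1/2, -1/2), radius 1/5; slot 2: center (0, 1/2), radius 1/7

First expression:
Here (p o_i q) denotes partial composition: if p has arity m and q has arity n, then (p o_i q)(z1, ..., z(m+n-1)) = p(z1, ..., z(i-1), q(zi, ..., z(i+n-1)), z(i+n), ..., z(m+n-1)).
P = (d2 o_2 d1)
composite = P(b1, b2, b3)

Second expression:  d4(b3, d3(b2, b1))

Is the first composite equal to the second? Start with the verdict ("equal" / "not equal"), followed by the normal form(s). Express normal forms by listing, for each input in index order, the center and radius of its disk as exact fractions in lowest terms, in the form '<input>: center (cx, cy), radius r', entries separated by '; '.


The first composite normalizes to b1: center (1/4, 0), radius 1/9; b2: center (1/2, 1/4), radius 1/120; b3: center (25/48, 13/48), radius 1/108
The second composite normalizes to b1: center (0, 4/7), radius 1/42; b2: center (-1/14, 4/7), radius 1/42; b3: center (-1/2, -1/2), radius 1/5
The forms do not match — not equal.

not equal — first b1: center (1/4, 0), radius 1/9; b2: center (1/2, 1/4), radius 1/120; b3: center (25/48, 13/48), radius 1/108, second b1: center (0, 4/7), radius 1/42; b2: center (-1/14, 4/7), radius 1/42; b3: center (-1/2, -1/2), radius 1/5
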